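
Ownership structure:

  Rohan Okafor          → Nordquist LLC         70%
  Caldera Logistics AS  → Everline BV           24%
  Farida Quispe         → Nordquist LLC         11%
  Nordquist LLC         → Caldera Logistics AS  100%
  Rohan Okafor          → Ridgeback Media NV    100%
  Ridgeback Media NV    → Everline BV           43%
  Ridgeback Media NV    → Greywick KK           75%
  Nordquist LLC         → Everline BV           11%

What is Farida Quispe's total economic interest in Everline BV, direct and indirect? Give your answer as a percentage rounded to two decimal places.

Farida reaches Everline along 2 paths.
Via Nordquist: 11% × 11% = 1.21%.
Via Nordquist → Caldera: 11% × 100% × 24% = 2.64%.
Total: 1.21% + 2.64% = 3.85%.

3.85%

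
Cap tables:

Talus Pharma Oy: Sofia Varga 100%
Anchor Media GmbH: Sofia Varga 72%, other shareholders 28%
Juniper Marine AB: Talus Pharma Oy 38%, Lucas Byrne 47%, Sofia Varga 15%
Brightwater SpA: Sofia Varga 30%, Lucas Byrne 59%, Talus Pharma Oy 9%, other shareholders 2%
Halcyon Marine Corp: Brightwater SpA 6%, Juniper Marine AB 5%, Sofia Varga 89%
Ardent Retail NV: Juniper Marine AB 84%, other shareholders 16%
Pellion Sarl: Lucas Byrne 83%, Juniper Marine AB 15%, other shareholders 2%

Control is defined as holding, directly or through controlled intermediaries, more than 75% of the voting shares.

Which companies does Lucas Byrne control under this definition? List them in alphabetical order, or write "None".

Pellion Sarl

Lucas holds 83% of Pellion, so Lucas controls Pellion.
No other company's threshold is met.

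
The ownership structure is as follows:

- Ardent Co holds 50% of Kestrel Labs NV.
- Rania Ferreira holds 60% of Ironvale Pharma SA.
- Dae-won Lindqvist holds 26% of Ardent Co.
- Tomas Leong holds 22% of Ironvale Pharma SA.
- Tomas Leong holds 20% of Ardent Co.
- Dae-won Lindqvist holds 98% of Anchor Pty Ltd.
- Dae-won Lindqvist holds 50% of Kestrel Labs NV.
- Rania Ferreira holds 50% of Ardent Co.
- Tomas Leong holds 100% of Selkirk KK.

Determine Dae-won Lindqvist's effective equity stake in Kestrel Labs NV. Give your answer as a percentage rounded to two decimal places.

Dae-won reaches Kestrel along 2 paths.
Via Ardent: 26% × 50% = 13%.
Direct stake: 50% = 50%.
Total: 13% + 50% = 63%.
Rounded: 63.00%.

63.00%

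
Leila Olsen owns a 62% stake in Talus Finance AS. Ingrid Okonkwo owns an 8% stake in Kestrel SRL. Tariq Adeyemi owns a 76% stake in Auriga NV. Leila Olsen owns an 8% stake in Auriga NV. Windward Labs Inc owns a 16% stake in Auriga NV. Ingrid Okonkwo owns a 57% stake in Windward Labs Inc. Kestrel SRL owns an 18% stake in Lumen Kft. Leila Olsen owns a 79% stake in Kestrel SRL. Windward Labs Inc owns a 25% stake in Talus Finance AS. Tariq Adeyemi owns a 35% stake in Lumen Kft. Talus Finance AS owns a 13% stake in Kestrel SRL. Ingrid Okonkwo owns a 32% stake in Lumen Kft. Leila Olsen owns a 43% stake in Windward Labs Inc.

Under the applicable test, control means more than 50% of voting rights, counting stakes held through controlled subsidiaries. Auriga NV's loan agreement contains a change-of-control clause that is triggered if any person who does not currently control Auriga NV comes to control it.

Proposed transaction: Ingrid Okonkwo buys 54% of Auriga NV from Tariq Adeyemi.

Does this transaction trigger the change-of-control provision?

The purchase adds only to Ingrid's holdings (Tariq's stake shrinks), so Ingrid is the only person who could newly come to control Auriga.
Ingrid holds 57% of Windward, so Ingrid controls Windward.
In Auriga, Ingrid's side holds only 16%, not > 50%.
So before the transaction, Ingrid does not control Auriga.
After the purchase, Ingrid holds 54% of Auriga directly, and Tariq's stake falls to 22%.
Windward and Ingrid together hold 16% + 54% = 70% of Auriga, so Ingrid controls Auriga.
Ingrid did not control Auriga before and does after, so the clause is triggered.

Yes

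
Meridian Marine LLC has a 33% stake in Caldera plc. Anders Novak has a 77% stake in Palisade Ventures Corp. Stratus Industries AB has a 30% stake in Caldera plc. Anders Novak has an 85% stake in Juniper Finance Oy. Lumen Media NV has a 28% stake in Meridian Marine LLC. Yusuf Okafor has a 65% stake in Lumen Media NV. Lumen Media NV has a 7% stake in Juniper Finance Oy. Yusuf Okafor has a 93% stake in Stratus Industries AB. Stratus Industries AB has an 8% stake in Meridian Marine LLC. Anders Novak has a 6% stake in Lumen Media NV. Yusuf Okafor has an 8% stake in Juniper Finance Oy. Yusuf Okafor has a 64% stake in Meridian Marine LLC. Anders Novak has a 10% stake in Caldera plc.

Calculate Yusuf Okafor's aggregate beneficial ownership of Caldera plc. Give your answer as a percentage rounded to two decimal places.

Yusuf reaches Caldera along 4 paths.
Via Stratus: 93% × 30% = 27.9%.
Via Lumen → Meridian: 65% × 28% × 33% = 6.006%.
Via Stratus → Meridian: 93% × 8% × 33% = 2.4552%.
Via Meridian: 64% × 33% = 21.12%.
Total: 27.9% + 6.006% + 2.4552% + 21.12% = 57.4812%.
Rounded: 57.48%.

57.48%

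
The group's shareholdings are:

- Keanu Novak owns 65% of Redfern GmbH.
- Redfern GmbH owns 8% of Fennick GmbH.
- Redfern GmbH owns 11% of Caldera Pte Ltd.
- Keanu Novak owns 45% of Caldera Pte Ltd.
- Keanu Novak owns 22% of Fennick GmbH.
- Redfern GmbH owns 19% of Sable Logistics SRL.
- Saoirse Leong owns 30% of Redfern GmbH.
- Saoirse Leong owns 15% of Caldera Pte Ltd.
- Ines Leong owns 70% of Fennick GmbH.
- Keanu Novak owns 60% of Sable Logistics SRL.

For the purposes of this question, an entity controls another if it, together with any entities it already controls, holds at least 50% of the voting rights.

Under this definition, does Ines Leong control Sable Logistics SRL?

No

Ines holds 70% of Fennick, so Ines controls Fennick.
Neither Ines nor any entity Ines controls holds any voting interest in Sable.
So Ines does not control Sable.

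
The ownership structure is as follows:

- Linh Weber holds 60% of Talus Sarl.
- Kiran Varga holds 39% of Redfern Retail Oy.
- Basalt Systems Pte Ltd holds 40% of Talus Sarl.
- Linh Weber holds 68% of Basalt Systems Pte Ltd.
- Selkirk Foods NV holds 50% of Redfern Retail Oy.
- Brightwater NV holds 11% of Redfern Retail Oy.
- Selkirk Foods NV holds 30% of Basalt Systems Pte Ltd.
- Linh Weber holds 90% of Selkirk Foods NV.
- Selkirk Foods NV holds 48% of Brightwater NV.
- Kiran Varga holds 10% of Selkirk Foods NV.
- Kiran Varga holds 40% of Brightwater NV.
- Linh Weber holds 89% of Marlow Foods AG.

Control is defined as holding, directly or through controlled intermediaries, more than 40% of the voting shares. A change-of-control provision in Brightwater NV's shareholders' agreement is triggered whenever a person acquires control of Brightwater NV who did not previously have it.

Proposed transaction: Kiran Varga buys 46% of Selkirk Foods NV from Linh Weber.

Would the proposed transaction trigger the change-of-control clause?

Yes

The purchase adds only to Kiran's holdings (Linh's stake shrinks), so Kiran is the only person who could newly come to control Brightwater.
Kiran's largest direct stake is 40% in Brightwater, which does not meet the threshold, so Kiran controls no company.
In Brightwater, Kiran's side holds only 40%, not > 40%.
So before the transaction, Kiran does not control Brightwater.
After the purchase, Kiran's direct stake in Selkirk rises to 10% + 46% = 56%, and Linh's stake falls to 44%.
Kiran holds 56% of Selkirk, so Kiran controls Selkirk.
Kiran and Selkirk together hold 40% + 48% = 88% of Brightwater, so Kiran controls Brightwater.
Kiran did not control Brightwater before and does after, so the clause is triggered.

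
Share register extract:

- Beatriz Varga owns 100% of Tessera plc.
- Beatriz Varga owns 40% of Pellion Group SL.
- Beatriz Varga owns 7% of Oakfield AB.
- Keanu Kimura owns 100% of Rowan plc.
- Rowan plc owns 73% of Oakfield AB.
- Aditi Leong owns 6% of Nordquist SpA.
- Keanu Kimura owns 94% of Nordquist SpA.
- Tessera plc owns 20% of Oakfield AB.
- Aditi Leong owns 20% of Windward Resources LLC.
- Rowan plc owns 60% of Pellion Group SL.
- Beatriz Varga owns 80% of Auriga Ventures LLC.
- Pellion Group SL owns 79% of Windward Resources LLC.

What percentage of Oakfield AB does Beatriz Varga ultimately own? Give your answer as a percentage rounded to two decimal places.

Beatriz reaches Oakfield along 2 paths.
Via Tessera: 100% × 20% = 20%.
Direct stake: 7% = 7%.
Total: 20% + 7% = 27%.
Rounded: 27.00%.

27.00%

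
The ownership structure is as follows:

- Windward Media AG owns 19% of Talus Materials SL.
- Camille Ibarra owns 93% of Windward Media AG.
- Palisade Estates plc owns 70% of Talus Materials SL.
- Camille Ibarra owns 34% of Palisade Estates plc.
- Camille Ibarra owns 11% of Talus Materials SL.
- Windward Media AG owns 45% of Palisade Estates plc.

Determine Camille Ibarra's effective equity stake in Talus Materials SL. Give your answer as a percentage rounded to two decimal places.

Camille reaches Talus along 4 paths.
Via Palisade: 34% × 70% = 23.8%.
Via Windward → Palisade: 93% × 45% × 70% = 29.295%.
Direct stake: 11% = 11%.
Via Windward: 93% × 19% = 17.67%.
Total: 23.8% + 29.295% + 11% + 17.67% = 81.765%.
Rounded: 81.77%.

81.77%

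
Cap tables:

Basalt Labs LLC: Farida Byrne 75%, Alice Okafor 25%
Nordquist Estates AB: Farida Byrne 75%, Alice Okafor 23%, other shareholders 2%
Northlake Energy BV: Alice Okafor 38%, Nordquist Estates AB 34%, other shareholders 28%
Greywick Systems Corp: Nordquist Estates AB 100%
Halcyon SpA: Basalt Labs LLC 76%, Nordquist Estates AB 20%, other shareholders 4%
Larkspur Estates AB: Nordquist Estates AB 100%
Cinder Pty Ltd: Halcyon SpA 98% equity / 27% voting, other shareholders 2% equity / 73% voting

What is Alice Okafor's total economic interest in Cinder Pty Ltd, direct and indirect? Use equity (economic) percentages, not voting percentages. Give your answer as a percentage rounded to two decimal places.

Alice reaches Cinder along 2 paths.
Via Basalt → Halcyon: 25% × 76% × 98% = 18.62%.
Via Nordquist → Halcyon: 23% × 20% × 98% = 4.508%.
Total: 18.62% + 4.508% = 23.128%.
Rounded: 23.13%.

23.13%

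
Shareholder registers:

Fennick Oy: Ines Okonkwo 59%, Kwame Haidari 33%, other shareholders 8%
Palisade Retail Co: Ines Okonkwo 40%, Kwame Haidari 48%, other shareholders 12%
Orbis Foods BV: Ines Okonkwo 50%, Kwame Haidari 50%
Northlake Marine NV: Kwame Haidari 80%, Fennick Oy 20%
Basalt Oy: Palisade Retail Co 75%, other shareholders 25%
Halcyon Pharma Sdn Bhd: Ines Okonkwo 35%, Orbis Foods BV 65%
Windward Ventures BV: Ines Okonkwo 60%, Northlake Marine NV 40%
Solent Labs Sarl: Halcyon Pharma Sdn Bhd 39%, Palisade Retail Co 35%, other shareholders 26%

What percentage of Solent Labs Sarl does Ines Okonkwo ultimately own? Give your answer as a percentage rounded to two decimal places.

Ines reaches Solent along 3 paths.
Via Halcyon: 35% × 39% = 13.65%.
Via Orbis → Halcyon: 50% × 65% × 39% = 12.675%.
Via Palisade: 40% × 35% = 14%.
Total: 13.65% + 12.675% + 14% = 40.325%.
Rounded: 40.33%.

40.33%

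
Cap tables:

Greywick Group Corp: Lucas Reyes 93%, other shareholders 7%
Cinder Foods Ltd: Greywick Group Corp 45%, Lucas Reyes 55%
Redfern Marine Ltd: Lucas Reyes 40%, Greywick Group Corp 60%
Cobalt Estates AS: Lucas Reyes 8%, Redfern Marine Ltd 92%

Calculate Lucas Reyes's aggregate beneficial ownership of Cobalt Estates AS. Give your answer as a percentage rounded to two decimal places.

96.14%

Lucas reaches Cobalt along 3 paths.
Direct stake: 8% = 8%.
Via Redfern: 40% × 92% = 36.8%.
Via Greywick → Redfern: 93% × 60% × 92% = 51.336%.
Total: 8% + 36.8% + 51.336% = 96.136%.
Rounded: 96.14%.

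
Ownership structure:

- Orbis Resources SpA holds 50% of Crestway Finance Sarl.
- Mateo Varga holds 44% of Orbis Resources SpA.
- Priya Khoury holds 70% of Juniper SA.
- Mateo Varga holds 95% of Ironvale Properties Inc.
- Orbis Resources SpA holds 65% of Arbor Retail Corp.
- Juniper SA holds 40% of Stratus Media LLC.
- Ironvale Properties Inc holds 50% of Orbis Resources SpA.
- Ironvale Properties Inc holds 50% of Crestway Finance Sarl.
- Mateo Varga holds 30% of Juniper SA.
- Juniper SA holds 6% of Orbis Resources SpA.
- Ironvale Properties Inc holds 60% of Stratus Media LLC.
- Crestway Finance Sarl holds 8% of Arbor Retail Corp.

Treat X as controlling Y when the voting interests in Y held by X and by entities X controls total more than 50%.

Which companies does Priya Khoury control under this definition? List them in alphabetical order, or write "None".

Juniper SA

Priya holds 70% of Juniper, so Priya controls Juniper.
No other company's threshold is met.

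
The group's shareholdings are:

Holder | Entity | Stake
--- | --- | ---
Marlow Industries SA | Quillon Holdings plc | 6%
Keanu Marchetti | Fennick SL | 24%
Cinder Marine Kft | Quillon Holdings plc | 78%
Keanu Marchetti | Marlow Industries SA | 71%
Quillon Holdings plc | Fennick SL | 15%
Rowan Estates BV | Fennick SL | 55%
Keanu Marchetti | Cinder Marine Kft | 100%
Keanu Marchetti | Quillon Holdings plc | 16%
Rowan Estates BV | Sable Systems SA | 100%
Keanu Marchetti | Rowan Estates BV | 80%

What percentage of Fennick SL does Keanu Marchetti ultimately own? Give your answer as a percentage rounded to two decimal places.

Keanu reaches Fennick along 5 paths.
Via Rowan: 80% × 55% = 44%.
Direct stake: 24% = 24%.
Via Quillon: 16% × 15% = 2.4%.
Via Cinder → Quillon: 100% × 78% × 15% = 11.7%.
Via Marlow → Quillon: 71% × 6% × 15% = 0.639%.
Total: 44% + 24% + 2.4% + 11.7% + 0.639% = 82.739%.
Rounded: 82.74%.

82.74%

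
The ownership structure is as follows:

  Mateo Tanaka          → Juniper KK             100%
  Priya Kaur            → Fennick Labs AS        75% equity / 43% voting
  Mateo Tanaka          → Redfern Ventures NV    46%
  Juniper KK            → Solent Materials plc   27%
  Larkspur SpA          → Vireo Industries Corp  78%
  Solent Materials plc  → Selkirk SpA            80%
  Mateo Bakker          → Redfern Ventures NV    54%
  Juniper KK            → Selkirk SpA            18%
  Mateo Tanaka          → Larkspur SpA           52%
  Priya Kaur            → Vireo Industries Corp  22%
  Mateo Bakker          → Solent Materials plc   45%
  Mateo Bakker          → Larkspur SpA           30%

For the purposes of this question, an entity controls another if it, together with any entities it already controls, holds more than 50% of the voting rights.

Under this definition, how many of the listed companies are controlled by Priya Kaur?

0

Priya's largest direct stake is 43% in Fennick, which does not meet the threshold.
Priya controls 0 companies.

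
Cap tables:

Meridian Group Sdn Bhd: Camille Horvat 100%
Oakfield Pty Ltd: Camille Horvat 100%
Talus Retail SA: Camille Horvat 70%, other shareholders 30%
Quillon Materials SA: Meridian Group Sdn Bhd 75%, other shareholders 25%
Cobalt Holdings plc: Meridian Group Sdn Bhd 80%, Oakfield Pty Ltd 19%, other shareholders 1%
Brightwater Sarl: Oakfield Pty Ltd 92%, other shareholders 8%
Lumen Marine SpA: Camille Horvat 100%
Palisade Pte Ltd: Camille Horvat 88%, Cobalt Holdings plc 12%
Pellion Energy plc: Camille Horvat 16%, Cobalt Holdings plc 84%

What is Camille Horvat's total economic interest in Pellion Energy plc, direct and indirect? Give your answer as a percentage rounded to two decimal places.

99.16%

Camille reaches Pellion along 3 paths.
Direct stake: 16% = 16%.
Via Meridian → Cobalt: 100% × 80% × 84% = 67.2%.
Via Oakfield → Cobalt: 100% × 19% × 84% = 15.96%.
Total: 16% + 67.2% + 15.96% = 99.16%.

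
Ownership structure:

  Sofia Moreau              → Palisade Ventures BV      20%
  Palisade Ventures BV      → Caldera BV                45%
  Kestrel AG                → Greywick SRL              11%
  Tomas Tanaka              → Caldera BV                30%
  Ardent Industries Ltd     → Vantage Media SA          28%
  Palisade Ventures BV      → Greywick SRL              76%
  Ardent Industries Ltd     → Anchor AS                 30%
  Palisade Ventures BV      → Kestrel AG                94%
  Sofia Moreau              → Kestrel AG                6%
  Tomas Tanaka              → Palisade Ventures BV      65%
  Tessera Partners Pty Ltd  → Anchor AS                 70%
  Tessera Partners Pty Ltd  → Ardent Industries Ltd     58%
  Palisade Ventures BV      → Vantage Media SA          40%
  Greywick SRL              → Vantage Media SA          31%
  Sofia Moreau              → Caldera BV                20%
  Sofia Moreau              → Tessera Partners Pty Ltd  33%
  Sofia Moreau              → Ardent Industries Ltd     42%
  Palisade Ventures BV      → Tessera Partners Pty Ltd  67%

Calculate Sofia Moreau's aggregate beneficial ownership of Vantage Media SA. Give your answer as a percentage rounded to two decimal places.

Sofia reaches Vantage along 7 paths.
Via Palisade: 20% × 40% = 8%.
Via Palisade → Tessera → Ardent: 20% × 67% × 58% × 28% = 2.17616%.
Via Tessera → Ardent: 33% × 58% × 28% = 5.3592%.
Via Ardent: 42% × 28% = 11.76%.
Via Palisade → Greywick: 20% × 76% × 31% = 4.712%.
Via Kestrel → Greywick: 6% × 11% × 31% = 0.2046%.
Via Palisade → Kestrel → Greywick: 20% × 94% × 11% × 31% = 0.64108%.
Total: 8% + 2.17616% + 5.3592% + 11.76% + 4.712% + 0.2046% + 0.64108% = 32.85304%.
Rounded: 32.85%.

32.85%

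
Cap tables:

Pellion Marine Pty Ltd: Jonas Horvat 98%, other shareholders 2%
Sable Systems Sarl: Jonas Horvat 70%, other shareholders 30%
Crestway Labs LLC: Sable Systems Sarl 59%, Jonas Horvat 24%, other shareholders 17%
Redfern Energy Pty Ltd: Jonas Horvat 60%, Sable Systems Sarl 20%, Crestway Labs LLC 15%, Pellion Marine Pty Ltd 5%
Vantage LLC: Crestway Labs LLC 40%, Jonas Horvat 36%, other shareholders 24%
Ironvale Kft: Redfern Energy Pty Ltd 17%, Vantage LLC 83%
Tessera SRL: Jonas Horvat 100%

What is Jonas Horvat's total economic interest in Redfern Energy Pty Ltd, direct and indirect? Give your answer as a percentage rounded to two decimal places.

88.70%

Jonas reaches Redfern along 5 paths.
Direct stake: 60% = 60%.
Via Sable: 70% × 20% = 14%.
Via Sable → Crestway: 70% × 59% × 15% = 6.195%.
Via Crestway: 24% × 15% = 3.6%.
Via Pellion: 98% × 5% = 4.9%.
Total: 60% + 14% + 6.195% + 3.6% + 4.9% = 88.695%.
Rounded: 88.70%.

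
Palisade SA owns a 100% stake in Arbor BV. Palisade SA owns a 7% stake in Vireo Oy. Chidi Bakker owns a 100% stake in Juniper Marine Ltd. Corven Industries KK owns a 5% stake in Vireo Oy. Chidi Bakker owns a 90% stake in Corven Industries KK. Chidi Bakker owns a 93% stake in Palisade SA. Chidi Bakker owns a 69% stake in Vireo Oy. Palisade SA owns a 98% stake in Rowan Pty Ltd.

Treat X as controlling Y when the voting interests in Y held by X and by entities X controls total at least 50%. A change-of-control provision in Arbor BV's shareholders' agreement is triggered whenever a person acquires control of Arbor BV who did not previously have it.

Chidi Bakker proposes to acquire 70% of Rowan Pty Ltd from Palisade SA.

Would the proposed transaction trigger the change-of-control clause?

No

The purchase adds only to Chidi's holdings (Palisade's stake shrinks), so Chidi is the only person who could newly come to control Arbor.
Chidi holds 93% of Palisade, so Chidi controls Palisade.
Palisade holds 100% of Arbor, so Chidi controls Arbor.
So Chidi already controls Arbor before the transaction.
After the purchase, Chidi holds 70% of Rowan directly, and Palisade's stake falls to 28%.
Chidi controlled Arbor already, so this is not a new person acquiring control; every other person's position is unchanged or reduced.
No new person acquires control, so the clause is not triggered.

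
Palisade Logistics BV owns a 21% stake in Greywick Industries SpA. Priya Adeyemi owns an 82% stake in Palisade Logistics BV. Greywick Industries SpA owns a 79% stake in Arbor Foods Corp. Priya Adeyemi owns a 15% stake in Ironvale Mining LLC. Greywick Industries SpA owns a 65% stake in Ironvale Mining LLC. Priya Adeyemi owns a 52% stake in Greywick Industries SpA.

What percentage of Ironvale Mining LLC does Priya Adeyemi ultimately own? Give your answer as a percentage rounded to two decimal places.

Priya reaches Ironvale along 3 paths.
Via Greywick: 52% × 65% = 33.8%.
Via Palisade → Greywick: 82% × 21% × 65% = 11.193%.
Direct stake: 15% = 15%.
Total: 33.8% + 11.193% + 15% = 59.993%.
Rounded: 59.99%.

59.99%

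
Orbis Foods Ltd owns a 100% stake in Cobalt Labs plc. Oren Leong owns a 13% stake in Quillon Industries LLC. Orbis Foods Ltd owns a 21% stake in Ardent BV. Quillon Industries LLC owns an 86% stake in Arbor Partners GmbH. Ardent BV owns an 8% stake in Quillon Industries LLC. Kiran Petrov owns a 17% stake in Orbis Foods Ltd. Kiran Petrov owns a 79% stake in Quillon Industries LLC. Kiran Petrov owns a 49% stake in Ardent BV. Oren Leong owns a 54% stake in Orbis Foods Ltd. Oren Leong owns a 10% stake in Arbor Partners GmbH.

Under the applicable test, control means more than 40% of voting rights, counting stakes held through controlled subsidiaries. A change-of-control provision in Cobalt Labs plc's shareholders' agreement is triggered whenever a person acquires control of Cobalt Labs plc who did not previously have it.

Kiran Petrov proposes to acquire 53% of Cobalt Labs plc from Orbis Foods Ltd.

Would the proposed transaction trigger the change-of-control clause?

The purchase adds only to Kiran's holdings (Orbis's stake shrinks), so Kiran is the only person who could newly come to control Cobalt.
Kiran holds 49% of Ardent, so Kiran controls Ardent.
Ardent and Kiran together hold 8% + 79% = 87% of Quillon, so Kiran controls Quillon.
Quillon holds 86% of Arbor, so Kiran controls Arbor.
Neither Kiran nor any entity Kiran controls holds any voting interest in Cobalt.
So before the transaction, Kiran does not control Cobalt.
After the purchase, Kiran holds 53% of Cobalt directly, and Orbis's stake falls to 47%.
Kiran holds 53% of Cobalt, so Kiran controls Cobalt.
Kiran did not control Cobalt before and does after, so the clause is triggered.

Yes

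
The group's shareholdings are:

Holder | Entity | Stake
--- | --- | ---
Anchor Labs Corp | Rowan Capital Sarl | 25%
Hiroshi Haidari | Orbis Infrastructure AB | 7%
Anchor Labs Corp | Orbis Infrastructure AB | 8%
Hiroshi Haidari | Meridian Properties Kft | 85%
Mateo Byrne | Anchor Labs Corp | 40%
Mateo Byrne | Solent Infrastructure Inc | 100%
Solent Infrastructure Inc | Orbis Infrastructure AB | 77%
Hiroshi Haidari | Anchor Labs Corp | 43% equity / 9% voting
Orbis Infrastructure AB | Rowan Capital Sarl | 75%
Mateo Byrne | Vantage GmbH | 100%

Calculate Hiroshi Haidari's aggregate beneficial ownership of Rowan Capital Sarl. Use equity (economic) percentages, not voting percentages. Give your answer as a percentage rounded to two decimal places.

Hiroshi reaches Rowan along 3 paths.
Via Orbis: 7% × 75% = 5.25%.
Via Anchor → Orbis: 43% × 8% × 75% = 2.58%.
Via Anchor: 43% × 25% = 10.75%.
Total: 5.25% + 2.58% + 10.75% = 18.58%.

18.58%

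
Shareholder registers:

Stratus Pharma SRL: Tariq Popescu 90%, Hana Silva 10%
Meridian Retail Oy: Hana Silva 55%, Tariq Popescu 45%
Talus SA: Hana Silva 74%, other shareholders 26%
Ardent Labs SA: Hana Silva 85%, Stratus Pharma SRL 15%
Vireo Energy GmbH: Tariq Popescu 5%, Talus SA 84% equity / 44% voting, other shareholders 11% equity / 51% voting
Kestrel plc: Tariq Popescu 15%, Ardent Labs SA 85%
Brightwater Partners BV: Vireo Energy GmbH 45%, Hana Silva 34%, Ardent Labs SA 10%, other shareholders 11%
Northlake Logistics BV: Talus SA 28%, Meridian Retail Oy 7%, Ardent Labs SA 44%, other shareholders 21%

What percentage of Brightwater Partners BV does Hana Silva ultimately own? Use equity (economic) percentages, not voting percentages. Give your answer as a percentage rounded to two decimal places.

70.62%

Hana reaches Brightwater along 4 paths.
Via Talus → Vireo: 74% × 84% × 45% = 27.972%.
Direct stake: 34% = 34%.
Via Ardent: 85% × 10% = 8.5%.
Via Stratus → Ardent: 10% × 15% × 10% = 0.15%.
Total: 27.972% + 34% + 8.5% + 0.15% = 70.622%.
Rounded: 70.62%.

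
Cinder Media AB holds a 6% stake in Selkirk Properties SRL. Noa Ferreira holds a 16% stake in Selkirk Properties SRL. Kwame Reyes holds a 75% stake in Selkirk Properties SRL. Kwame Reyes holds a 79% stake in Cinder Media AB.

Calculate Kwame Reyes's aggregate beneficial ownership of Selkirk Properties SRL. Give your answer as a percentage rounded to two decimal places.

Kwame reaches Selkirk along 2 paths.
Direct stake: 75% = 75%.
Via Cinder: 79% × 6% = 4.74%.
Total: 75% + 4.74% = 79.74%.

79.74%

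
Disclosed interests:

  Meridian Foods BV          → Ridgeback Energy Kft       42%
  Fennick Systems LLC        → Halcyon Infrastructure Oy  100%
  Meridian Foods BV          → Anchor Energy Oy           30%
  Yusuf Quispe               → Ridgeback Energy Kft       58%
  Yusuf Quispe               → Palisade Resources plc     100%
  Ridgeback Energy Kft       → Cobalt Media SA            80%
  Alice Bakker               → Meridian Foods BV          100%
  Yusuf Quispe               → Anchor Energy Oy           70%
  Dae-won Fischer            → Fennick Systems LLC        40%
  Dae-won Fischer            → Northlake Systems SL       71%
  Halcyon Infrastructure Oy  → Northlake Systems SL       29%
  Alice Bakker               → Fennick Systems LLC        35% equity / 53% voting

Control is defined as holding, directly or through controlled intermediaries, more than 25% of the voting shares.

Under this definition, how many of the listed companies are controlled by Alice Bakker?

Alice holds 100% of Meridian, so Alice controls Meridian.
Alice holds 53% of Fennick, so Alice controls Fennick.
Meridian holds 42% of Ridgeback, so Alice controls Ridgeback.
Fennick holds 100% of Halcyon, so Alice controls Halcyon.
Meridian holds 30% of Anchor, so Alice controls Anchor.
Ridgeback holds 80% of Cobalt, so Alice controls Cobalt.
Halcyon holds 29% of Northlake, so Alice controls Northlake.
No other company's threshold is met.
Alice controls 7 companies.

7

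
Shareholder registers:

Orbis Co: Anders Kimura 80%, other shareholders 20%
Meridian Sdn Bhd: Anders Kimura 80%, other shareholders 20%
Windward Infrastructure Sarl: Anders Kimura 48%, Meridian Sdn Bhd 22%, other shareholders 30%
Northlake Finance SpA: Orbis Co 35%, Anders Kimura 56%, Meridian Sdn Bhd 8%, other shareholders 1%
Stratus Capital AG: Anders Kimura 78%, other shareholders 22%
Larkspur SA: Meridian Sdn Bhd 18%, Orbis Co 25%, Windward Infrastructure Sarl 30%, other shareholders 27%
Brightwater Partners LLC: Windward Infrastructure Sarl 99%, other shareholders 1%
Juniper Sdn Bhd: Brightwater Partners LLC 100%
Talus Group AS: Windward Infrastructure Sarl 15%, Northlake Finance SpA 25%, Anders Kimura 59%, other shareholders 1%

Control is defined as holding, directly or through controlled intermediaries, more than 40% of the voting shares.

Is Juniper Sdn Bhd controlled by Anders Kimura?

Anders holds 80% of Meridian, so Anders controls Meridian.
Anders and Meridian together hold 48% + 22% = 70% of Windward, so Anders controls Windward.
Windward holds 99% of Brightwater, so Anders controls Brightwater.
Brightwater holds 100% of Juniper, so Anders controls Juniper.

Yes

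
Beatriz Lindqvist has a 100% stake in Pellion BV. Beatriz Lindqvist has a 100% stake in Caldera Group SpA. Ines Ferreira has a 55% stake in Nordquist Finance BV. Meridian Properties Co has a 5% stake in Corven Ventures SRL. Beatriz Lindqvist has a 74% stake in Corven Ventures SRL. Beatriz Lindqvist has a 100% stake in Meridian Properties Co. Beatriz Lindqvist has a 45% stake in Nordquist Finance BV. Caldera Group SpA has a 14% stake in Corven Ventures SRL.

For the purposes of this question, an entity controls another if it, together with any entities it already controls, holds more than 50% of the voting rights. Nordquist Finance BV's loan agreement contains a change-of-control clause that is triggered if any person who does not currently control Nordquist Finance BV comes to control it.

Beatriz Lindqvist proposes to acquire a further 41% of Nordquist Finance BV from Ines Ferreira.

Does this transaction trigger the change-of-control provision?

The purchase adds only to Beatriz's holdings (Ines's stake shrinks), so Beatriz is the only person who could newly come to control Nordquist.
Beatriz holds 100% of Meridian, so Beatriz controls Meridian.
Beatriz holds 100% of Pellion, so Beatriz controls Pellion.
Beatriz holds 100% of Caldera, so Beatriz controls Caldera.
Meridian and Beatriz and Caldera together hold 5% + 74% + 14% = 93% of Corven, so Beatriz controls Corven.
In Nordquist, Beatriz's side holds only 45%, not > 50%.
So before the transaction, Beatriz does not control Nordquist.
After the purchase, Beatriz's direct stake in Nordquist rises to 45% + 41% = 86%, and Ines's stake falls to 14%.
Beatriz holds 86% of Nordquist, so Beatriz controls Nordquist.
Beatriz did not control Nordquist before and does after, so the clause is triggered.

Yes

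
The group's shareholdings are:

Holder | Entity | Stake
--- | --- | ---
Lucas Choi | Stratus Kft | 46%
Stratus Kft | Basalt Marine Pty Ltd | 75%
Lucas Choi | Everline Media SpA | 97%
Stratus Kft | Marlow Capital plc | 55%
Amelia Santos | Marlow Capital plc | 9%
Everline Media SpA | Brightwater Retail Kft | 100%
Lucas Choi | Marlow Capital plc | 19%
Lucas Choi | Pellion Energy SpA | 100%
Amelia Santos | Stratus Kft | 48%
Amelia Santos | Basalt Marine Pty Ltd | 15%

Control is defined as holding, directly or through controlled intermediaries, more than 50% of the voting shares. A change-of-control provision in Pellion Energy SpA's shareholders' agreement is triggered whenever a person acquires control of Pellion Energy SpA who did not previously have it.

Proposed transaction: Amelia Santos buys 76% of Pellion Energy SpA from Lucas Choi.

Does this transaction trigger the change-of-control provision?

Yes

The purchase adds only to Amelia's holdings (Lucas's stake shrinks), so Amelia is the only person who could newly come to control Pellion.
Amelia's largest direct stake is 48% in Stratus, which does not meet the threshold, so Amelia controls no company.
Neither Amelia nor any entity Amelia controls holds any voting interest in Pellion.
So before the transaction, Amelia does not control Pellion.
After the purchase, Amelia holds 76% of Pellion directly, and Lucas's stake falls to 24%.
Amelia holds 76% of Pellion, so Amelia controls Pellion.
Amelia did not control Pellion before and does after, so the clause is triggered.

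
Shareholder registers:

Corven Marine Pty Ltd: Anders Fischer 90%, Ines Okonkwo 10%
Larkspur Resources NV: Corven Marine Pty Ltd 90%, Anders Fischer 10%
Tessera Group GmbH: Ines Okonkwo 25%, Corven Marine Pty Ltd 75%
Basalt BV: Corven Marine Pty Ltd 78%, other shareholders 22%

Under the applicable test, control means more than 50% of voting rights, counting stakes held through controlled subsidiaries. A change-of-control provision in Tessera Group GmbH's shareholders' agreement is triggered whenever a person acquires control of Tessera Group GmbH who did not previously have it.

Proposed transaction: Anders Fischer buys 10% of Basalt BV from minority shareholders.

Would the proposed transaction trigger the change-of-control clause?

The purchase changes only Anders's holdings, so Anders is the only person who could newly come to control Tessera.
Anders holds 90% of Corven, so Anders controls Corven.
Corven holds 75% of Tessera, so Anders controls Tessera.
So Anders already controls Tessera before the transaction.
After the purchase, Anders holds 10% of Basalt directly.
Anders controlled Tessera already, so this is not a new person acquiring control; every other person's position is unchanged or reduced.
No new person acquires control, so the clause is not triggered.

No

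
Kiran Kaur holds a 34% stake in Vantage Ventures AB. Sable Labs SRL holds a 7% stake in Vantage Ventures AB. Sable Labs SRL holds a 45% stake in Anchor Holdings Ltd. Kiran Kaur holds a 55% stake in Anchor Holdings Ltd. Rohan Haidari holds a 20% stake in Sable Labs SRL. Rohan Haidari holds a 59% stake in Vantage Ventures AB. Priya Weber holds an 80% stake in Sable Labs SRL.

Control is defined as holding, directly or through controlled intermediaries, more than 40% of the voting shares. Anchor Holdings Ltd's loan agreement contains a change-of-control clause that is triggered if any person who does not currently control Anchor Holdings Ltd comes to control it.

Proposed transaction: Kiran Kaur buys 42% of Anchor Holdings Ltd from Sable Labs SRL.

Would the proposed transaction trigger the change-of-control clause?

The purchase adds only to Kiran's holdings (Sable's stake shrinks), so Kiran is the only person who could newly come to control Anchor.
Kiran holds 55% of Anchor, so Kiran controls Anchor.
So Kiran already controls Anchor before the transaction.
After the purchase, Kiran's direct stake in Anchor rises to 55% + 42% = 97%, and Sable's stake falls to 3%.
Kiran controlled Anchor already, so this is not a new person acquiring control; every other person's position is unchanged or reduced.
No new person acquires control, so the clause is not triggered.

No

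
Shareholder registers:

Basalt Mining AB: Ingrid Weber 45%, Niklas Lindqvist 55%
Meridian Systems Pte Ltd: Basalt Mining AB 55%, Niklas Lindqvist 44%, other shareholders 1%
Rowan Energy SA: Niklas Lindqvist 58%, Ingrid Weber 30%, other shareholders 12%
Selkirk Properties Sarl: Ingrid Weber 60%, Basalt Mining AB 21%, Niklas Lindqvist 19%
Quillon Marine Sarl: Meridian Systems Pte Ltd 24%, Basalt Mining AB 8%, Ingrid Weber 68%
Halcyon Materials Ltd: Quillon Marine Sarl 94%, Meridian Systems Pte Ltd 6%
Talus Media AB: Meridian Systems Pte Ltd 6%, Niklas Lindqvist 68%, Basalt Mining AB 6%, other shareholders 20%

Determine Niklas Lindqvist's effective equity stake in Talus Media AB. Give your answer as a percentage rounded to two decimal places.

75.76%

Niklas reaches Talus along 4 paths.
Via Basalt → Meridian: 55% × 55% × 6% = 1.815%.
Via Meridian: 44% × 6% = 2.64%.
Direct stake: 68% = 68%.
Via Basalt: 55% × 6% = 3.3%.
Total: 1.815% + 2.64% + 68% + 3.3% = 75.755%.
Rounded: 75.76%.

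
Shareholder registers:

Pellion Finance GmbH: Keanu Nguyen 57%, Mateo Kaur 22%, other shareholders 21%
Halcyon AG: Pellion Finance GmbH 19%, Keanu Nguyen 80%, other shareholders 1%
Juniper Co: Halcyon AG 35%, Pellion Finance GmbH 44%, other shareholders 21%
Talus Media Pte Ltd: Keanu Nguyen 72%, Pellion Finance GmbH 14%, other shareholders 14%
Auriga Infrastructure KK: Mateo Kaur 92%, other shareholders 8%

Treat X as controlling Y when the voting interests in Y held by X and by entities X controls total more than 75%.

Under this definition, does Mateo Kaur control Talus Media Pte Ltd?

Mateo holds 92% of Auriga, so Mateo controls Auriga.
Neither Mateo nor any entity Mateo controls holds any voting interest in Talus.
So Mateo does not control Talus.

No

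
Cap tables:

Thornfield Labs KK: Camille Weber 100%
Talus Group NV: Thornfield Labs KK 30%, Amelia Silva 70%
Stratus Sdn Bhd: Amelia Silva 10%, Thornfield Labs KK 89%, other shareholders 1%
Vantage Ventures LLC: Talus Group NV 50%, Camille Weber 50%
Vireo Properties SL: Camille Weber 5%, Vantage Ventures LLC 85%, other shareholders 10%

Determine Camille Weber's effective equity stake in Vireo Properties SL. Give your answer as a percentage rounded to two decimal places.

60.25%

Camille reaches Vireo along 3 paths.
Direct stake: 5% = 5%.
Via Thornfield → Talus → Vantage: 100% × 30% × 50% × 85% = 12.75%.
Via Vantage: 50% × 85% = 42.5%.
Total: 5% + 12.75% + 42.5% = 60.25%.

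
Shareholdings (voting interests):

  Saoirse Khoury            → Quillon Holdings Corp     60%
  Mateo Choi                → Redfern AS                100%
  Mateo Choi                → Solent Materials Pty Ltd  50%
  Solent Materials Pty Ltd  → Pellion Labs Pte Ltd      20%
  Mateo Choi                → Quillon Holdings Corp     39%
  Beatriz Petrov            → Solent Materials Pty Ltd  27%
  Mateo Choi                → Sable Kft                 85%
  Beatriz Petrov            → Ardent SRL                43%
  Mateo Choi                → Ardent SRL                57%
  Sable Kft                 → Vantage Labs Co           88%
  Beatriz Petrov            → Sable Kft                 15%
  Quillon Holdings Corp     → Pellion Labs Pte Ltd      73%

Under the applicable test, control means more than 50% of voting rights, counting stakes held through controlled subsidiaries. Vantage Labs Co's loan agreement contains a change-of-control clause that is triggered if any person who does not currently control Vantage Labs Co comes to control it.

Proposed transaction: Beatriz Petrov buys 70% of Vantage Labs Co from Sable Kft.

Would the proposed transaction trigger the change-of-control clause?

The purchase adds only to Beatriz's holdings (Sable's stake shrinks), so Beatriz is the only person who could newly come to control Vantage.
Beatriz's largest direct stake is 43% in Ardent, which does not meet the threshold, so Beatriz controls no company.
Neither Beatriz nor any entity Beatriz controls holds any voting interest in Vantage.
So before the transaction, Beatriz does not control Vantage.
After the purchase, Beatriz holds 70% of Vantage directly, and Sable's stake falls to 18%.
Beatriz holds 70% of Vantage, so Beatriz controls Vantage.
Beatriz did not control Vantage before and does after, so the clause is triggered.

Yes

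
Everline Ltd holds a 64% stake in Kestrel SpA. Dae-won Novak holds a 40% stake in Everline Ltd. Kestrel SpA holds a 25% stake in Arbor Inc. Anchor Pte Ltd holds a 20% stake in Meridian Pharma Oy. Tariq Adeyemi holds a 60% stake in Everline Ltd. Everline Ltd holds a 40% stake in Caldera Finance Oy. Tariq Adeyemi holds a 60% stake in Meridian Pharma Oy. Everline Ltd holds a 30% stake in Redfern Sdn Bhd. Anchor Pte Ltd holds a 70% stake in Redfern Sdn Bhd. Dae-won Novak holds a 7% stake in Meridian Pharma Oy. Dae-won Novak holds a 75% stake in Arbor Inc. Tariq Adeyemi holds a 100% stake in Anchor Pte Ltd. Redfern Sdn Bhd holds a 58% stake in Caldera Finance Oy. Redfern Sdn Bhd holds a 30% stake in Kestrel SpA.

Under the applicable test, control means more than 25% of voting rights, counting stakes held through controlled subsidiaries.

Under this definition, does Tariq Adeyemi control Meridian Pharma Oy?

Yes

Tariq holds 100% of Anchor, so Tariq controls Anchor.
Tariq and Anchor together hold 60% + 20% = 80% of Meridian, so Tariq controls Meridian.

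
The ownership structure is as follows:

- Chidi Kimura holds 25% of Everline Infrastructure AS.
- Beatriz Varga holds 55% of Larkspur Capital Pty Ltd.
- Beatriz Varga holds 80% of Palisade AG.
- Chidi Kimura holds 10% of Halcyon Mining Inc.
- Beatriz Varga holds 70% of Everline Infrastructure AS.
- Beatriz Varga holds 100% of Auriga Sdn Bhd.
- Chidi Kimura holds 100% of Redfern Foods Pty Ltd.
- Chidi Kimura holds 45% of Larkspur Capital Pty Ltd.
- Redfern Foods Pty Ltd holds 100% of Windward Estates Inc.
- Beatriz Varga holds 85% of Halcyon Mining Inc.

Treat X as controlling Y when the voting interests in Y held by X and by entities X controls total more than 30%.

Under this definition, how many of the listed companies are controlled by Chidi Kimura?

Chidi holds 45% of Larkspur, so Chidi controls Larkspur.
Chidi holds 100% of Redfern, so Chidi controls Redfern.
Redfern holds 100% of Windward, so Chidi controls Windward.
No other company's threshold is met.
Chidi controls 3 companies.

3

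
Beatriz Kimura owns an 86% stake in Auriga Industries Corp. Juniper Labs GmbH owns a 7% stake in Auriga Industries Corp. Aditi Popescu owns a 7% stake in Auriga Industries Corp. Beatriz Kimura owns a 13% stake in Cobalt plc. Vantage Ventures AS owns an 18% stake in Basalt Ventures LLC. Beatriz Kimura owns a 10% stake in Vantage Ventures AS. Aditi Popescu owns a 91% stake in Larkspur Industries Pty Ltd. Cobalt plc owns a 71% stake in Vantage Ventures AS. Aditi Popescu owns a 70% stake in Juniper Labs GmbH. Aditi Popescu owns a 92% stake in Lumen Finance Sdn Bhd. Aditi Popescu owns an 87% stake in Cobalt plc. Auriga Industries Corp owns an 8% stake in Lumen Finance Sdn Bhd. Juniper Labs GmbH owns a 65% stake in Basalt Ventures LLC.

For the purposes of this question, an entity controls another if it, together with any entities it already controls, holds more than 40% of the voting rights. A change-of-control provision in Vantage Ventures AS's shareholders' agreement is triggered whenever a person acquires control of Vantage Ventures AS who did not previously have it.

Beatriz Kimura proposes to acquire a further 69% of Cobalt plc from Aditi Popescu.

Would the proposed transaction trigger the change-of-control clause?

Yes

The purchase adds only to Beatriz's holdings (Aditi's stake shrinks), so Beatriz is the only person who could newly come to control Vantage.
Beatriz holds 86% of Auriga, so Beatriz controls Auriga.
In Vantage, Beatriz's side holds only 10%, not > 40%.
So before the transaction, Beatriz does not control Vantage.
After the purchase, Beatriz's direct stake in Cobalt rises to 13% + 69% = 82%, and Aditi's stake falls to 18%.
Beatriz holds 82% of Cobalt, so Beatriz controls Cobalt.
Cobalt and Beatriz together hold 71% + 10% = 81% of Vantage, so Beatriz controls Vantage.
Beatriz did not control Vantage before and does after, so the clause is triggered.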